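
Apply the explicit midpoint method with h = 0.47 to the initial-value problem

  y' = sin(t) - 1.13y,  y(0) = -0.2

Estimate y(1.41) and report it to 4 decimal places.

0.4795

Midpoint: k1 = f(t_n, y_n); k2 = f(t_n + h/2, y_n + (h/2)·k1); y_{n+1} = y_n + h·k2.
t=0.000000, y=-0.200000:
  k1 = f(0.000000, -0.200000) = 0.226000
  k2 = f(0.235000, -0.146890) = 0.398829
  y ← -0.200000 + 0.47·0.398829 = -0.012551
t=0.470000, y=-0.012551:
  k1 = f(0.470000, -0.012551) = 0.467068
  k2 = f(0.705000, 0.097211) = 0.538186
  y ← -0.012551 + 0.47·0.538186 = 0.240397
t=0.940000, y=0.240397:
  k1 = f(0.940000, 0.240397) = 0.535910
  k2 = f(1.175000, 0.366336) = 0.508731
  y ← 0.240397 + 0.47·0.508731 = 0.479500
y(1.41) ≈ 0.4795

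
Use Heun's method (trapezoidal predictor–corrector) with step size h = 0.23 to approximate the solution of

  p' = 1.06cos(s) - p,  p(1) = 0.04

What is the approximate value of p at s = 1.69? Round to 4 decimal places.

Heun: k1 = f(s_n, p_n); k2 = f(s_n + h, p_n + h·k1); p_{n+1} = p_n + (h/2)·(k1 + k2).
s=1.000000, p=0.040000:
  k1 = f(1.000000, 0.040000) = 0.532720
  k2 = f(1.230000, 0.162526) = 0.191766
  p ← 0.040000 + (0.23/2)·(0.532720 + 0.191766) = 0.123316
s=1.230000, p=0.123316:
  k1 = f(1.230000, 0.123316) = 0.230976
  k2 = f(1.460000, 0.176440) = -0.059236
  p ← 0.123316 + (0.23/2)·(0.230976 + (-0.059236)) = 0.143066
s=1.460000, p=0.143066:
  k1 = f(1.460000, 0.143066) = -0.025862
  k2 = f(1.690000, 0.137118) = -0.263175
  p ← 0.143066 + (0.23/2)·(-0.025862 + (-0.263175)) = 0.109827
p(1.69) ≈ 0.1098

0.1098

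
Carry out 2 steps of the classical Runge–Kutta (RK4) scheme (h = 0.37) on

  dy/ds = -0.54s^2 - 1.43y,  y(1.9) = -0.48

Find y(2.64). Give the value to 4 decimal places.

RK4: k1 = f(s_n, y_n); k2 = f(s_n + h/2, y_n + (h/2)·k1); k3 = f(s_n + h/2, y_n + (h/2)·k2); k4 = f(s_n + h, y_n + h·k3); y_{n+1} = y_n + (h/6)·(k1 + 2k2 + 2k3 + k4).
s=1.900000, y=-0.480000:
  k1 = f(1.900000, -0.480000) = -1.263000
  k2 = f(2.085000, -0.713655) = -1.326975
  k3 = f(2.085000, -0.725490) = -1.310050
  k4 = f(2.270000, -0.964719) = -1.403018
  y ← -0.480000 + (0.37/6)·(k1 + 2k2 + 2k3 + k4) = -0.969638
s=2.270000, y=-0.969638:
  k1 = f(2.270000, -0.969638) = -1.395984
  k2 = f(2.455000, -1.227895) = -1.498704
  k3 = f(2.455000, -1.246898) = -1.471530
  k4 = f(2.640000, -1.514104) = -1.598416
  y ← -0.969638 + (0.37/6)·(k1 + 2k2 + 2k3 + k4) = -1.520621
y(2.64) ≈ -1.5206

-1.5206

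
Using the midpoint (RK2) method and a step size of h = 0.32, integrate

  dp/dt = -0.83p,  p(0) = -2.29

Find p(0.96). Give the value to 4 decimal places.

-1.0441

Midpoint: k1 = f(t_n, p_n); k2 = f(t_n + h/2, p_n + (h/2)·k1); p_{n+1} = p_n + h·k2.
t=0.000000, p=-2.290000:
  k1 = f(0.000000, -2.290000) = 1.900700
  k2 = f(0.160000, -1.985888) = 1.648287
  p ← -2.290000 + 0.32·1.648287 = -1.762548
t=0.320000, p=-1.762548:
  k1 = f(0.320000, -1.762548) = 1.462915
  k2 = f(0.480000, -1.528482) = 1.268640
  p ← -1.762548 + 0.32·1.268640 = -1.356583
t=0.640000, p=-1.356583:
  k1 = f(0.640000, -1.356583) = 1.125964
  k2 = f(0.800000, -1.176429) = 0.976436
  p ← -1.356583 + 0.32·0.976436 = -1.044124
p(0.96) ≈ -1.0441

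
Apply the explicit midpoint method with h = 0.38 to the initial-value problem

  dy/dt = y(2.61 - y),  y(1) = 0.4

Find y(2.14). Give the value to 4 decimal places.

2.0318

Midpoint: k1 = f(t_n, y_n); k2 = f(t_n + h/2, y_n + (h/2)·k1); y_{n+1} = y_n + h·k2.
t=1.000000, y=0.400000:
  k1 = f(1.000000, 0.400000) = 0.884000
  k2 = f(1.190000, 0.567960) = 1.159797
  y ← 0.400000 + 0.38·1.159797 = 0.840723
t=1.380000, y=0.840723:
  k1 = f(1.380000, 0.840723) = 1.487472
  k2 = f(1.570000, 1.123343) = 1.670026
  y ← 0.840723 + 0.38·1.670026 = 1.475333
t=1.760000, y=1.475333:
  k1 = f(1.760000, 1.475333) = 1.674012
  k2 = f(1.950000, 1.793395) = 1.464495
  y ← 1.475333 + 0.38·1.464495 = 2.031841
y(2.14) ≈ 2.0318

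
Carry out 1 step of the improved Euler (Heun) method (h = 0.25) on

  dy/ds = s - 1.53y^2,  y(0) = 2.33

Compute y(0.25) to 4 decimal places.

Heun: k1 = f(s_n, y_n); k2 = f(s_n + h, y_n + h·k1); y_{n+1} = y_n + (h/2)·(k1 + k2).
s=0.000000, y=2.330000:
  k1 = f(0.000000, 2.330000) = -8.306217
  k2 = f(0.250000, 0.253446) = 0.151721
  y ← 2.330000 + (0.25/2)·(-8.306217 + 0.151721) = 1.310688
y(0.25) ≈ 1.3107

1.3107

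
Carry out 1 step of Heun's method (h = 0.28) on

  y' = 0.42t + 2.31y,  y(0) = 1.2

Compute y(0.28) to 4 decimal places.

2.2436

Heun: k1 = f(t_n, y_n); k2 = f(t_n + h, y_n + h·k1); y_{n+1} = y_n + (h/2)·(k1 + k2).
t=0.000000, y=1.200000:
  k1 = f(0.000000, 1.200000) = 2.772000
  k2 = f(0.280000, 1.976160) = 4.682530
  y ← 1.200000 + (0.28/2)·(2.772000 + 4.682530) = 2.243634
y(0.28) ≈ 2.2436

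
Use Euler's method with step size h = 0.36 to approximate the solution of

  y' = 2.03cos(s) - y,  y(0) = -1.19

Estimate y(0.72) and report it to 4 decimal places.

Euler: y_{n+1} = y_n + h·f(s_n, y_n).
s=0.000000, y=-1.190000: f=3.220000 → y ← -1.190000 + 0.36·3.220000 = -0.030800
s=0.360000, y=-0.030800: f=1.930671 → y ← -0.030800 + 0.36·1.930671 = 0.664241
y(0.72) ≈ 0.6642

0.6642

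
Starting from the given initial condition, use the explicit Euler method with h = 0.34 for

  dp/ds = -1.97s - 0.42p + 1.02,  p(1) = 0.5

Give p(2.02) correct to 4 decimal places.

-1.1730

Euler: p_{n+1} = p_n + h·f(s_n, p_n).
s=1.000000, p=0.500000: f=-1.160000 → p ← 0.500000 + 0.34·(-1.160000) = 0.105600
s=1.340000, p=0.105600: f=-1.664152 → p ← 0.105600 + 0.34·(-1.664152) = -0.460212
s=1.680000, p=-0.460212: f=-2.096311 → p ← -0.460212 + 0.34·(-2.096311) = -1.172957
p(2.02) ≈ -1.1730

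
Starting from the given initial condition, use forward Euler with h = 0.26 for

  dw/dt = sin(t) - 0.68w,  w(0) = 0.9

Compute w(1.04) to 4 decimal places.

Euler: w_{n+1} = w_n + h·f(t_n, w_n).
t=0.000000, w=0.900000: f=-0.612000 → w ← 0.900000 + 0.26·(-0.612000) = 0.740880
t=0.260000, w=0.740880: f=-0.246718 → w ← 0.740880 + 0.26·(-0.246718) = 0.676733
t=0.520000, w=0.676733: f=0.036701 → w ← 0.676733 + 0.26·0.036701 = 0.686276
t=0.780000, w=0.686276: f=0.236612 → w ← 0.686276 + 0.26·0.236612 = 0.747795
w(1.04) ≈ 0.7478

0.7478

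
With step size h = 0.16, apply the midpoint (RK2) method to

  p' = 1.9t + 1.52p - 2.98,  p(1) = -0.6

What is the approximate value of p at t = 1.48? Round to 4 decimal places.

-1.7183

Midpoint: k1 = f(t_n, p_n); k2 = f(t_n + h/2, p_n + (h/2)·k1); p_{n+1} = p_n + h·k2.
t=1.000000, p=-0.600000:
  k1 = f(1.000000, -0.600000) = -1.992000
  k2 = f(1.080000, -0.759360) = -2.082227
  p ← -0.600000 + 0.16·(-2.082227) = -0.933156
t=1.160000, p=-0.933156:
  k1 = f(1.160000, -0.933156) = -2.194398
  k2 = f(1.240000, -1.108708) = -2.309236
  p ← -0.933156 + 0.16·(-2.309236) = -1.302634
t=1.320000, p=-1.302634:
  k1 = f(1.320000, -1.302634) = -2.452004
  k2 = f(1.400000, -1.498794) = -2.598168
  p ← -1.302634 + 0.16·(-2.598168) = -1.718341
p(1.48) ≈ -1.7183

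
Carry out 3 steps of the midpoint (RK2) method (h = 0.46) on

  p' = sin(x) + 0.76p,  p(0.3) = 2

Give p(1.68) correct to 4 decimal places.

Midpoint: k1 = f(x_n, p_n); k2 = f(x_n + h/2, p_n + (h/2)·k1); p_{n+1} = p_n + h·k2.
x=0.300000, p=2.000000:
  k1 = f(0.300000, 2.000000) = 1.815520
  k2 = f(0.530000, 2.417570) = 2.342886
  p ← 2.000000 + 0.46·2.342886 = 3.077728
x=0.760000, p=3.077728:
  k1 = f(0.760000, 3.077728) = 3.027994
  k2 = f(0.990000, 3.774166) = 3.704392
  p ← 3.077728 + 0.46·3.704392 = 4.781748
x=1.220000, p=4.781748:
  k1 = f(1.220000, 4.781748) = 4.573228
  k2 = f(1.450000, 5.833591) = 5.426242
  p ← 4.781748 + 0.46·5.426242 = 7.277819
p(1.68) ≈ 7.2778

7.2778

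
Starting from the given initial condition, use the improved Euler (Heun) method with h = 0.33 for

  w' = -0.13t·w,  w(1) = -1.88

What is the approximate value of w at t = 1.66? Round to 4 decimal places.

-1.6773

Heun: k1 = f(t_n, w_n); k2 = f(t_n + h, w_n + h·k1); w_{n+1} = w_n + (h/2)·(k1 + k2).
t=1.000000, w=-1.880000:
  k1 = f(1.000000, -1.880000) = 0.244400
  k2 = f(1.330000, -1.799348) = 0.311107
  w ← -1.880000 + (0.33/2)·(0.244400 + 0.311107) = -1.788341
t=1.330000, w=-1.788341:
  k1 = f(1.330000, -1.788341) = 0.309204
  k2 = f(1.660000, -1.686304) = 0.363904
  w ← -1.788341 + (0.33/2)·(0.309204 + 0.363904) = -1.677278
w(1.66) ≈ -1.6773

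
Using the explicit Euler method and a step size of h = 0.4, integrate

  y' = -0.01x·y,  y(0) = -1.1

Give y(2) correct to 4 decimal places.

Euler: y_{n+1} = y_n + h·f(x_n, y_n).
x=0.000000, y=-1.100000: f=0.000000 → y ← -1.100000 + 0.4·0.000000 = -1.100000
x=0.400000, y=-1.100000: f=0.004400 → y ← -1.100000 + 0.4·0.004400 = -1.098240
x=0.800000, y=-1.098240: f=0.008786 → y ← -1.098240 + 0.4·0.008786 = -1.094726
x=1.200000, y=-1.094726: f=0.013137 → y ← -1.094726 + 0.4·0.013137 = -1.089471
x=1.600000, y=-1.089471: f=0.017432 → y ← -1.089471 + 0.4·0.017432 = -1.082498
y(2) ≈ -1.0825

-1.0825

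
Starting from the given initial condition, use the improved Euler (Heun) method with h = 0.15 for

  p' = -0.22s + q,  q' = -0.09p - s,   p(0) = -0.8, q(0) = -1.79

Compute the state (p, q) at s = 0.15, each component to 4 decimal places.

Heun on (p,q): k1 = f(s_n, state_n); k2 = f(s_n + h, state_n + h·k1); state_{n+1} = state_n + (h/2)·(k1 + k2).
0.000000: (-0.800000, -1.790000)
  k1 = (-1.790000, 0.072000)
  predictor → (-1.068500, -1.779200)
  k2 = (-1.812200, -0.053835)
  → (-1.070165, -1.788638)
(p(0.15), q(0.15)) ≈ (-1.0702, -1.7886)

-1.0702, -1.7886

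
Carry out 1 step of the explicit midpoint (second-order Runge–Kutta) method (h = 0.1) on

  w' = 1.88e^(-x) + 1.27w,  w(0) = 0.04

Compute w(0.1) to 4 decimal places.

Midpoint: k1 = f(x_n, w_n); k2 = f(x_n + h/2, w_n + (h/2)·k1); w_{n+1} = w_n + h·k2.
x=0.000000, w=0.040000:
  k1 = f(0.000000, 0.040000) = 1.930800
  k2 = f(0.050000, 0.136540) = 1.961717
  w ← 0.040000 + 0.1·1.961717 = 0.236172
w(0.1) ≈ 0.2362

0.2362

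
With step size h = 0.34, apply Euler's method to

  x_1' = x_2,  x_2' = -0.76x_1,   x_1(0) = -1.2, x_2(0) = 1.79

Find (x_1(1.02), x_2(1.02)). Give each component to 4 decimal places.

0.8886, 2.2212

Euler on (x_1,x_2): x_1_{n+1} = x_1_n + h·x_1', x_2_{n+1} = x_2_n + h·x_2'.
0.000000: (-1.200000, 1.790000); f=(1.790000, 0.912000) → (-0.591400, 2.100080)
0.340000: (-0.591400, 2.100080); f=(2.100080, 0.449464) → (0.122627, 2.252898)
0.680000: (0.122627, 2.252898); f=(2.252898, -0.093197) → (0.888612, 2.221211)
(x_1(1.02), x_2(1.02)) ≈ (0.8886, 2.2212)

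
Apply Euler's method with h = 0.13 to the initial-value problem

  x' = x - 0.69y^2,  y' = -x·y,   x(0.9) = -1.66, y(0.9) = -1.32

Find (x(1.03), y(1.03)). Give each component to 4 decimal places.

Euler on (x,y): x_{n+1} = x_n + h·x', y_{n+1} = y_n + h·y'.
0.900000: (-1.660000, -1.320000); f=(-2.862256, -2.191200) → (-2.032093, -1.604856)
(x(1.03), y(1.03)) ≈ (-2.0321, -1.6049)

-2.0321, -1.6049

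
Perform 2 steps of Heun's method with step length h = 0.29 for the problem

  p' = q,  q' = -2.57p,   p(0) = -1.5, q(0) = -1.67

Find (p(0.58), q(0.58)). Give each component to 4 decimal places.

Heun on (p,q): k1 = f(t_n, state_n); k2 = f(t_n + h, state_n + h·k1); state_{n+1} = state_n + (h/2)·(k1 + k2).
0.000000: (-1.500000, -1.670000)
  k1 = (-1.670000, 3.855000)
  predictor → (-1.984300, -0.552050)
  k2 = (-0.552050, 5.099651)
  → (-1.822197, -0.371576)
0.290000: (-1.822197, -0.371576)
  k1 = (-0.371576, 4.683047)
  predictor → (-1.929954, 0.986508)
  k2 = (0.986508, 4.959982)
  → (-1.733032, 1.026664)
(p(0.58), q(0.58)) ≈ (-1.7330, 1.0267)

-1.7330, 1.0267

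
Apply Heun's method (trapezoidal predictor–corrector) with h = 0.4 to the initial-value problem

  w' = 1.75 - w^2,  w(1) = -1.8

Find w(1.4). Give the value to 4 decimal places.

-2.8962

Heun: k1 = f(x_n, w_n); k2 = f(x_n + h, w_n + h·k1); w_{n+1} = w_n + (h/2)·(k1 + k2).
x=1.000000, w=-1.800000:
  k1 = f(1.000000, -1.800000) = -1.490000
  k2 = f(1.400000, -2.396000) = -3.990816
  w ← -1.800000 + (0.4/2)·(-1.490000 + (-3.990816)) = -2.896163
w(1.4) ≈ -2.8962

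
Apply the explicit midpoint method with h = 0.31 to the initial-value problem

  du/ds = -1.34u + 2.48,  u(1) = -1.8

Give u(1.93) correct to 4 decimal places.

Midpoint: k1 = f(s_n, u_n); k2 = f(s_n + h/2, u_n + (h/2)·k1); u_{n+1} = u_n + h·k2.
s=1.000000, u=-1.800000:
  k1 = f(1.000000, -1.800000) = 4.892000
  k2 = f(1.155000, -1.041740) = 3.875932
  u ← -1.800000 + 0.31·3.875932 = -0.598461
s=1.310000, u=-0.598461:
  k1 = f(1.310000, -0.598461) = 3.281938
  k2 = f(1.465000, -0.089761) = 2.600279
  u ← -0.598461 + 0.31·2.600279 = 0.207625
s=1.620000, u=0.207625:
  k1 = f(1.620000, 0.207625) = 2.201782
  k2 = f(1.775000, 0.548902) = 1.744472
  u ← 0.207625 + 0.31·1.744472 = 0.748412
u(1.93) ≈ 0.7484

0.7484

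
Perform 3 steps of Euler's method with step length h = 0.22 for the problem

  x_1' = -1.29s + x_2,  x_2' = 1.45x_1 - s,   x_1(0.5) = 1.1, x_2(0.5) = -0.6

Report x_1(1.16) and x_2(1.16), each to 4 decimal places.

0.2201, -0.2876

Euler on (x_1,x_2): x_1_{n+1} = x_1_n + h·x_1', x_2_{n+1} = x_2_n + h·x_2'.
0.500000: (1.100000, -0.600000); f=(-1.245000, 1.095000) → (0.826100, -0.359100)
0.720000: (0.826100, -0.359100); f=(-1.287900, 0.477845) → (0.542762, -0.253974)
0.940000: (0.542762, -0.253974); f=(-1.466574, -0.152995) → (0.220116, -0.287633)
(x_1(1.16), x_2(1.16)) ≈ (0.2201, -0.2876)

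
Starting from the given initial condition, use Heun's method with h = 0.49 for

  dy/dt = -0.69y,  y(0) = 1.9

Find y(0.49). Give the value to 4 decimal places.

Heun: k1 = f(t_n, y_n); k2 = f(t_n + h, y_n + h·k1); y_{n+1} = y_n + (h/2)·(k1 + k2).
t=0.000000, y=1.900000:
  k1 = f(0.000000, 1.900000) = -1.311000
  k2 = f(0.490000, 1.257610) = -0.867751
  y ← 1.900000 + (0.49/2)·(-1.311000 + (-0.867751)) = 1.366206
y(0.49) ≈ 1.3662

1.3662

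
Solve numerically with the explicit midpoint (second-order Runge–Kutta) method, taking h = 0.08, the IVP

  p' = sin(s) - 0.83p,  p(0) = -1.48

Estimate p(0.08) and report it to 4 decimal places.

-1.3818

Midpoint: k1 = f(s_n, p_n); k2 = f(s_n + h/2, p_n + (h/2)·k1); p_{n+1} = p_n + h·k2.
s=0.000000, p=-1.480000:
  k1 = f(0.000000, -1.480000) = 1.228400
  k2 = f(0.040000, -1.430864) = 1.227606
  p ← -1.480000 + 0.08·1.227606 = -1.381791
p(0.08) ≈ -1.3818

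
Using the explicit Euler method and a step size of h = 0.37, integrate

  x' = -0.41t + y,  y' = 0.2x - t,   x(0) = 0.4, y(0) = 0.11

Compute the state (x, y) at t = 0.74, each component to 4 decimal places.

Euler on (x,y): x_{n+1} = x_n + h·x', y_{n+1} = y_n + h·y'.
0.000000: (0.400000, 0.110000); f=(0.110000, 0.080000) → (0.440700, 0.139600)
0.370000: (0.440700, 0.139600); f=(-0.012100, -0.281860) → (0.436223, 0.035312)
(x(0.74), y(0.74)) ≈ (0.4362, 0.0353)

0.4362, 0.0353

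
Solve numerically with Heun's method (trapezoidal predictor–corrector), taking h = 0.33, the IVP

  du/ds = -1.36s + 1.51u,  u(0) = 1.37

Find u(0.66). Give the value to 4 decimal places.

3.2271

Heun: k1 = f(s_n, u_n); k2 = f(s_n + h, u_n + h·k1); u_{n+1} = u_n + (h/2)·(k1 + k2).
s=0.000000, u=1.370000:
  k1 = f(0.000000, 1.370000) = 2.068700
  k2 = f(0.330000, 2.052671) = 2.650733
  u ← 1.370000 + (0.33/2)·(2.068700 + 2.650733) = 2.148706
s=0.330000, u=2.148706:
  k1 = f(0.330000, 2.148706) = 2.795747
  k2 = f(0.660000, 3.071303) = 3.740067
  u ← 2.148706 + (0.33/2)·(2.795747 + 3.740067) = 3.227116
u(0.66) ≈ 3.2271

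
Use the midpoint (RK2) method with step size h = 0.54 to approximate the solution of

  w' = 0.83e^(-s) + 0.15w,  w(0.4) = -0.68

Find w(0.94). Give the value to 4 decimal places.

Midpoint: k1 = f(s_n, w_n); k2 = f(s_n + h/2, w_n + (h/2)·k1); w_{n+1} = w_n + h·k2.
s=0.400000, w=-0.680000:
  k1 = f(0.400000, -0.680000) = 0.454366
  k2 = f(0.670000, -0.557321) = 0.341120
  w ← -0.680000 + 0.54·0.341120 = -0.495795
w(0.94) ≈ -0.4958

-0.4958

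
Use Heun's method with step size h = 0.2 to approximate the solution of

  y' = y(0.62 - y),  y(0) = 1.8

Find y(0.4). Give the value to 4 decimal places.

1.2810

Heun: k1 = f(t_n, y_n); k2 = f(t_n + h, y_n + h·k1); y_{n+1} = y_n + (h/2)·(k1 + k2).
t=0.000000, y=1.800000:
  k1 = f(0.000000, 1.800000) = -2.124000
  k2 = f(0.200000, 1.375200) = -1.038551
  y ← 1.800000 + (0.2/2)·(-2.124000 + (-1.038551)) = 1.483745
t=0.200000, y=1.483745:
  k1 = f(0.200000, 1.483745) = -1.281577
  k2 = f(0.400000, 1.227429) = -0.745577
  y ← 1.483745 + (0.2/2)·(-1.281577 + (-0.745577)) = 1.281030
y(0.4) ≈ 1.2810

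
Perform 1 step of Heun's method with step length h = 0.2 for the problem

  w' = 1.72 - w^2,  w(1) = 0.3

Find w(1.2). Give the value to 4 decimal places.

0.5958

Heun: k1 = f(t_n, w_n); k2 = f(t_n + h, w_n + h·k1); w_{n+1} = w_n + (h/2)·(k1 + k2).
t=1.000000, w=0.300000:
  k1 = f(1.000000, 0.300000) = 1.630000
  k2 = f(1.200000, 0.626000) = 1.328124
  w ← 0.300000 + (0.2/2)·(1.630000 + 1.328124) = 0.595812
w(1.2) ≈ 0.5958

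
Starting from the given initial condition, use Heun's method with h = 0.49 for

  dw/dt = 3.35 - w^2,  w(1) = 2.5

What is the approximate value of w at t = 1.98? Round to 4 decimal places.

2.2167

Heun: k1 = f(t_n, w_n); k2 = f(t_n + h, w_n + h·k1); w_{n+1} = w_n + (h/2)·(k1 + k2).
t=1.000000, w=2.500000:
  k1 = f(1.000000, 2.500000) = -2.900000
  k2 = f(1.490000, 1.079000) = 2.185759
  w ← 2.500000 + (0.49/2)·(-2.900000 + 2.185759) = 2.325011
t=1.490000, w=2.325011:
  k1 = f(1.490000, 2.325011) = -2.055676
  k2 = f(1.980000, 1.317730) = 1.613588
  w ← 2.325011 + (0.49/2)·(-2.055676 + 1.613588) = 2.216699
w(1.98) ≈ 2.2167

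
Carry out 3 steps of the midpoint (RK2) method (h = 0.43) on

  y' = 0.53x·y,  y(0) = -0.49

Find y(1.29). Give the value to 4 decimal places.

Midpoint: k1 = f(x_n, y_n); k2 = f(x_n + h/2, y_n + (h/2)·k1); y_{n+1} = y_n + h·k2.
x=0.000000, y=-0.490000:
  k1 = f(0.000000, -0.490000) = 0.000000
  k2 = f(0.215000, -0.490000) = -0.055836
  y ← -0.490000 + 0.43·(-0.055836) = -0.514009
x=0.430000, y=-0.514009:
  k1 = f(0.430000, -0.514009) = -0.117143
  k2 = f(0.645000, -0.539195) = -0.184324
  y ← -0.514009 + 0.43·(-0.184324) = -0.593268
x=0.860000, y=-0.593268:
  k1 = f(0.860000, -0.593268) = -0.270412
  k2 = f(1.075000, -0.651407) = -0.371139
  y ← -0.593268 + 0.43·(-0.371139) = -0.752858
y(1.29) ≈ -0.7529

-0.7529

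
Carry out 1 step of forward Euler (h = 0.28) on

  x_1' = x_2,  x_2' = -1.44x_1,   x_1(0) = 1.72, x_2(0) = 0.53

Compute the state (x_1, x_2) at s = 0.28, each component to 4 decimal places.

Euler on (x_1,x_2): x_1_{n+1} = x_1_n + h·x_1', x_2_{n+1} = x_2_n + h·x_2'.
0.000000: (1.720000, 0.530000); f=(0.530000, -2.476800) → (1.868400, -0.163504)
(x_1(0.28), x_2(0.28)) ≈ (1.8684, -0.1635)

1.8684, -0.1635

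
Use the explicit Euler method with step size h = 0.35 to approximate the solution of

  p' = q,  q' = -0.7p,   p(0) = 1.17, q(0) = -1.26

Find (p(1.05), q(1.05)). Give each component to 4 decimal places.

-0.4162, -1.7712

Euler on (p,q): p_{n+1} = p_n + h·p', q_{n+1} = q_n + h·q'.
0.000000: (1.170000, -1.260000); f=(-1.260000, -0.819000) → (0.729000, -1.546650)
0.350000: (0.729000, -1.546650); f=(-1.546650, -0.510300) → (0.187673, -1.725255)
0.700000: (0.187673, -1.725255); f=(-1.725255, -0.131371) → (-0.416167, -1.771235)
(p(1.05), q(1.05)) ≈ (-0.4162, -1.7712)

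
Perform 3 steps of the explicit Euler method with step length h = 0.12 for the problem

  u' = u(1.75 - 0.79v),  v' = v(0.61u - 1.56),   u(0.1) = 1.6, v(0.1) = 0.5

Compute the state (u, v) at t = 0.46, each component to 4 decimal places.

Euler on (u,v): u_{n+1} = u_n + h·u', v_{n+1} = v_n + h·v'.
0.100000: (1.600000, 0.500000); f=(2.168000, -0.292000) → (1.860160, 0.464960)
0.220000: (1.860160, 0.464960); f=(2.572009, -0.197749) → (2.168801, 0.441230)
0.340000: (2.168801, 0.441230); f=(3.039419, -0.104585) → (2.533531, 0.428680)
(u(0.46), v(0.46)) ≈ (2.5335, 0.4287)

2.5335, 0.4287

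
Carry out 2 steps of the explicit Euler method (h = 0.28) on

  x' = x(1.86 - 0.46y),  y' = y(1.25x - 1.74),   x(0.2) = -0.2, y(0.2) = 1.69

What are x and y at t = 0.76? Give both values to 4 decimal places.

-0.3712, 0.3155

Euler on (x,y): x_{n+1} = x_n + h·x', y_{n+1} = y_n + h·y'.
0.200000: (-0.200000, 1.690000); f=(-0.216520, -3.363100) → (-0.260626, 0.748332)
0.480000: (-0.260626, 0.748332); f=(-0.395048, -1.545891) → (-0.371239, 0.315483)
(x(0.76), y(0.76)) ≈ (-0.3712, 0.3155)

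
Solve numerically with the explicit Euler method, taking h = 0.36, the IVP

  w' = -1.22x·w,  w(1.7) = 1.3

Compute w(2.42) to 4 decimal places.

0.0314

Euler: w_{n+1} = w_n + h·f(x_n, w_n).
x=1.700000, w=1.300000: f=-2.696200 → w ← 1.300000 + 0.36·(-2.696200) = 0.329368
x=2.060000, w=0.329368: f=-0.827768 → w ← 0.329368 + 0.36·(-0.827768) = 0.031372
w(2.42) ≈ 0.0314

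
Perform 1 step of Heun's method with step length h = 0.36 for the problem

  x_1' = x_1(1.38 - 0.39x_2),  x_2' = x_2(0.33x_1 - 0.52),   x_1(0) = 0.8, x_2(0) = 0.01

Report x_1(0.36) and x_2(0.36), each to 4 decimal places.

Heun on (x_1,x_2): k1 = f(t_n, state_n); k2 = f(t_n + h, state_n + h·k1); state_{n+1} = state_n + (h/2)·(k1 + k2).
0.000000: (0.800000, 0.010000)
  k1 = (1.100880, -0.002560)
  predictor → (1.196317, 0.009078)
  k2 = (1.646682, -0.001137)
  → (1.294561, 0.009335)
(x_1(0.36), x_2(0.36)) ≈ (1.2946, 0.0093)

1.2946, 0.0093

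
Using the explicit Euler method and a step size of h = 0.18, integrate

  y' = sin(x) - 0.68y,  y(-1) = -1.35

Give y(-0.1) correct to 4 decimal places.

Euler: y_{n+1} = y_n + h·f(x_n, y_n).
x=-1.000000, y=-1.350000: f=0.076529 → y ← -1.350000 + 0.18·0.076529 = -1.336225
x=-0.820000, y=-1.336225: f=0.177487 → y ← -1.336225 + 0.18·0.177487 = -1.304277
x=-0.640000, y=-1.304277: f=0.289713 → y ← -1.304277 + 0.18·0.289713 = -1.252129
x=-0.460000, y=-1.252129: f=0.407499 → y ← -1.252129 + 0.18·0.407499 = -1.178779
x=-0.280000, y=-1.178779: f=0.525214 → y ← -1.178779 + 0.18·0.525214 = -1.084240
y(-0.1) ≈ -1.0842

-1.0842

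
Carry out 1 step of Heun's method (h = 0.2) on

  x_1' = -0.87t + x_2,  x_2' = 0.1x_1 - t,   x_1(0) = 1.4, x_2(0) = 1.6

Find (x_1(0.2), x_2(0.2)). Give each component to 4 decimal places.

Heun on (x_1,x_2): k1 = f(t_n, state_n); k2 = f(t_n + h, state_n + h·k1); state_{n+1} = state_n + (h/2)·(k1 + k2).
0.000000: (1.400000, 1.600000)
  k1 = (1.600000, 0.140000)
  predictor → (1.720000, 1.628000)
  k2 = (1.454000, -0.028000)
  → (1.705400, 1.611200)
(x_1(0.2), x_2(0.2)) ≈ (1.7054, 1.6112)

1.7054, 1.6112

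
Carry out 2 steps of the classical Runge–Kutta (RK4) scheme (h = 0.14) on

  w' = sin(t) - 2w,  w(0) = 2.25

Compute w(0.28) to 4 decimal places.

RK4: k1 = f(t_n, w_n); k2 = f(t_n + h/2, w_n + (h/2)·k1); k3 = f(t_n + h/2, w_n + (h/2)·k2); k4 = f(t_n + h, w_n + h·k3); w_{n+1} = w_n + (h/6)·(k1 + 2k2 + 2k3 + k4).
t=0.000000, w=2.250000:
  k1 = f(0.000000, 2.250000) = -4.500000
  k2 = f(0.070000, 1.935000) = -3.800057
  k3 = f(0.070000, 1.983996) = -3.898049
  k4 = f(0.140000, 1.704273) = -3.269003
  w ← 2.250000 + (0.14/6)·(k1 + 2k2 + 2k3 + k4) = 1.709478
t=0.140000, w=1.709478:
  k1 = f(0.140000, 1.709478) = -3.279413
  k2 = f(0.210000, 1.479919) = -2.751379
  k3 = f(0.210000, 1.516882) = -2.825304
  k4 = f(0.280000, 1.313936) = -2.351516
  w ← 1.709478 + (0.14/6)·(k1 + 2k2 + 2k3 + k4) = 1.317845
w(0.28) ≈ 1.3178

1.3178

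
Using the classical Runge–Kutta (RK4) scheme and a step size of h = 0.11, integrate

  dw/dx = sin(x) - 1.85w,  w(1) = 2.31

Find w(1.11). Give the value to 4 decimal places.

RK4: k1 = f(x_n, w_n); k2 = f(x_n + h/2, w_n + (h/2)·k1); k3 = f(x_n + h/2, w_n + (h/2)·k2); k4 = f(x_n + h, w_n + h·k3); w_{n+1} = w_n + (h/6)·(k1 + 2k2 + 2k3 + k4).
x=1.000000, w=2.310000:
  k1 = f(1.000000, 2.310000) = -3.432029
  k2 = f(1.055000, 2.121238) = -3.054391
  k3 = f(1.055000, 2.142009) = -3.092816
  k4 = f(1.110000, 1.969790) = -2.748413
  w ← 2.310000 + (0.11/6)·(k1 + 2k2 + 2k3 + k4) = 1.971294
w(1.11) ≈ 1.9713

1.9713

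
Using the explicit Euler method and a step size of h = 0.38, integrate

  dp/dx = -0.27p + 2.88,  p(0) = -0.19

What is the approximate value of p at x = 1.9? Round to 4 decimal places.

Euler: p_{n+1} = p_n + h·f(x_n, p_n).
x=0.000000, p=-0.190000: f=2.931300 → p ← -0.190000 + 0.38·2.931300 = 0.923894
x=0.380000, p=0.923894: f=2.630549 → p ← 0.923894 + 0.38·2.630549 = 1.923502
x=0.760000, p=1.923502: f=2.360654 → p ← 1.923502 + 0.38·2.360654 = 2.820551
x=1.140000, p=2.820551: f=2.118451 → p ← 2.820551 + 0.38·2.118451 = 3.625563
x=1.520000, p=3.625563: f=1.901098 → p ← 3.625563 + 0.38·1.901098 = 4.347980
p(1.9) ≈ 4.3480

4.3480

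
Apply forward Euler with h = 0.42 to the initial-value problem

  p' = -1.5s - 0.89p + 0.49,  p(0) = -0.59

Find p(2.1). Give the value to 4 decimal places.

Euler: p_{n+1} = p_n + h·f(s_n, p_n).
s=0.000000, p=-0.590000: f=1.015100 → p ← -0.590000 + 0.42·1.015100 = -0.163658
s=0.420000, p=-0.163658: f=0.005656 → p ← -0.163658 + 0.42·0.005656 = -0.161283
s=0.840000, p=-0.161283: f=-0.626458 → p ← -0.161283 + 0.42·(-0.626458) = -0.424395
s=1.260000, p=-0.424395: f=-1.022288 → p ← -0.424395 + 0.42·(-1.022288) = -0.853756
s=1.680000, p=-0.853756: f=-1.270157 → p ← -0.853756 + 0.42·(-1.270157) = -1.387222
p(2.1) ≈ -1.3872

-1.3872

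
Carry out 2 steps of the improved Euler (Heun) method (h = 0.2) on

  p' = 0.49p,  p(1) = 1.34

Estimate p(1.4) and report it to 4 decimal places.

1.6297

Heun: k1 = f(t_n, p_n); k2 = f(t_n + h, p_n + h·k1); p_{n+1} = p_n + (h/2)·(k1 + k2).
t=1.000000, p=1.340000:
  k1 = f(1.000000, 1.340000) = 0.656600
  k2 = f(1.200000, 1.471320) = 0.720947
  p ← 1.340000 + (0.2/2)·(0.656600 + 0.720947) = 1.477755
t=1.200000, p=1.477755:
  k1 = f(1.200000, 1.477755) = 0.724100
  k2 = f(1.400000, 1.622575) = 0.795062
  p ← 1.477755 + (0.2/2)·(0.724100 + 0.795062) = 1.629671
p(1.4) ≈ 1.6297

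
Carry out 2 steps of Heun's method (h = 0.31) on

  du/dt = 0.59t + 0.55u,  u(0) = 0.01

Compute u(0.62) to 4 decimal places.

Heun: k1 = f(t_n, u_n); k2 = f(t_n + h, u_n + h·k1); u_{n+1} = u_n + (h/2)·(k1 + k2).
t=0.000000, u=0.010000:
  k1 = f(0.000000, 0.010000) = 0.005500
  k2 = f(0.310000, 0.011705) = 0.189338
  u ← 0.010000 + (0.31/2)·(0.005500 + 0.189338) = 0.040200
t=0.310000, u=0.040200:
  k1 = f(0.310000, 0.040200) = 0.205010
  k2 = f(0.620000, 0.103753) = 0.422864
  u ← 0.040200 + (0.31/2)·(0.205010 + 0.422864) = 0.137520
u(0.62) ≈ 0.1375

0.1375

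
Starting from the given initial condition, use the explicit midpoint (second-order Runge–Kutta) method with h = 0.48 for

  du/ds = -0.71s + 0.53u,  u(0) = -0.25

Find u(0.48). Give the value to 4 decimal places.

-0.4035

Midpoint: k1 = f(s_n, u_n); k2 = f(s_n + h/2, u_n + (h/2)·k1); u_{n+1} = u_n + h·k2.
s=0.000000, u=-0.250000:
  k1 = f(0.000000, -0.250000) = -0.132500
  k2 = f(0.240000, -0.281800) = -0.319754
  u ← -0.250000 + 0.48·(-0.319754) = -0.403482
u(0.48) ≈ -0.4035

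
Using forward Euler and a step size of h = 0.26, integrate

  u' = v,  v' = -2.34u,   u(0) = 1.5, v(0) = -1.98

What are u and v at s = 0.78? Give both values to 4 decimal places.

Euler on (u,v): u_{n+1} = u_n + h·u', v_{n+1} = v_n + h·v'.
0.000000: (1.500000, -1.980000); f=(-1.980000, -3.510000) → (0.985200, -2.892600)
0.260000: (0.985200, -2.892600); f=(-2.892600, -2.305368) → (0.233124, -3.491996)
0.520000: (0.233124, -3.491996); f=(-3.491996, -0.545510) → (-0.674795, -3.633828)
(u(0.78), v(0.78)) ≈ (-0.6748, -3.6338)

-0.6748, -3.6338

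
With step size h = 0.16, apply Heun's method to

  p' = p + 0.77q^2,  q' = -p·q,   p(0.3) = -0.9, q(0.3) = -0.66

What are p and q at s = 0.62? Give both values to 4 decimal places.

-1.0695, -0.9045

Heun on (p,q): k1 = f(s_n, state_n); k2 = f(s_n + h, state_n + h·k1); state_{n+1} = state_n + (h/2)·(k1 + k2).
0.300000: (-0.900000, -0.660000)
  k1 = (-0.564588, -0.594000)
  predictor → (-0.990334, -0.755040)
  k2 = (-0.551368, -0.747742)
  → (-0.989277, -0.767339)
0.460000: (-0.989277, -0.767339)
  k1 = (-0.535893, -0.759111)
  predictor → (-1.075019, -0.888797)
  k2 = (-0.466750, -0.955474)
  → (-1.069488, -0.904506)
(p(0.62), q(0.62)) ≈ (-1.0695, -0.9045)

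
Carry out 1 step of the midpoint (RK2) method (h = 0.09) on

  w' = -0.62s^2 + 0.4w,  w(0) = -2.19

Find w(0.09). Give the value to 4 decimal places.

-2.2704

Midpoint: k1 = f(s_n, w_n); k2 = f(s_n + h/2, w_n + (h/2)·k1); w_{n+1} = w_n + h·k2.
s=0.000000, w=-2.190000:
  k1 = f(0.000000, -2.190000) = -0.876000
  k2 = f(0.045000, -2.229420) = -0.893023
  w ← -2.190000 + 0.09·(-0.893023) = -2.270372
w(0.09) ≈ -2.2704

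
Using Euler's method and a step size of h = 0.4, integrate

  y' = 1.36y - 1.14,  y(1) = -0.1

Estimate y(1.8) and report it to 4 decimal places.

Euler: y_{n+1} = y_n + h·f(t_n, y_n).
t=1.000000, y=-0.100000: f=-1.276000 → y ← -0.100000 + 0.4·(-1.276000) = -0.610400
t=1.400000, y=-0.610400: f=-1.970144 → y ← -0.610400 + 0.4·(-1.970144) = -1.398458
y(1.8) ≈ -1.3985

-1.3985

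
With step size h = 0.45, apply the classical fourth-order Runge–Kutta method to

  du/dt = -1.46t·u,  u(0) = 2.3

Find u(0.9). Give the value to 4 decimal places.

1.2732

RK4: k1 = f(t_n, u_n); k2 = f(t_n + h/2, u_n + (h/2)·k1); k3 = f(t_n + h/2, u_n + (h/2)·k2); k4 = f(t_n + h, u_n + h·k3); u_{n+1} = u_n + (h/6)·(k1 + 2k2 + 2k3 + k4).
t=0.000000, u=2.300000:
  k1 = f(0.000000, 2.300000) = 0.000000
  k2 = f(0.225000, 2.300000) = -0.755550
  k3 = f(0.225000, 2.130001) = -0.699705
  k4 = f(0.450000, 1.985133) = -1.304232
  u ← 2.300000 + (0.45/6)·(k1 + 2k2 + 2k3 + k4) = 1.983894
t=0.450000, u=1.983894:
  k1 = f(0.450000, 1.983894) = -1.303419
  k2 = f(0.675000, 1.690625) = -1.666111
  k3 = f(0.675000, 1.609019) = -1.585689
  k4 = f(0.900000, 1.270334) = -1.669219
  u ← 1.983894 + (0.45/6)·(k1 + 2k2 + 2k3 + k4) = 1.273176
u(0.9) ≈ 1.2732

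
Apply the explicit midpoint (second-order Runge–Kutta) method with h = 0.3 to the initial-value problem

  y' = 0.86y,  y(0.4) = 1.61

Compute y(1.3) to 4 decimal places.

3.4665

Midpoint: k1 = f(s_n, y_n); k2 = f(s_n + h/2, y_n + (h/2)·k1); y_{n+1} = y_n + h·k2.
s=0.400000, y=1.610000:
  k1 = f(0.400000, 1.610000) = 1.384600
  k2 = f(0.550000, 1.817690) = 1.563213
  y ← 1.610000 + 0.3·1.563213 = 2.078964
s=0.700000, y=2.078964:
  k1 = f(0.700000, 2.078964) = 1.787909
  k2 = f(0.850000, 2.347150) = 2.018549
  y ← 2.078964 + 0.3·2.018549 = 2.684529
s=1.000000, y=2.684529:
  k1 = f(1.000000, 2.684529) = 2.308695
  k2 = f(1.150000, 3.030833) = 2.606516
  y ← 2.684529 + 0.3·2.606516 = 3.466484
y(1.3) ≈ 3.4665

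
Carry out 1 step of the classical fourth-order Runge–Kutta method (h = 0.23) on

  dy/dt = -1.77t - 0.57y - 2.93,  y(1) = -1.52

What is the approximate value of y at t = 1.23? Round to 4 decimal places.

-2.3912

RK4: k1 = f(t_n, y_n); k2 = f(t_n + h/2, y_n + (h/2)·k1); k3 = f(t_n + h/2, y_n + (h/2)·k2); k4 = f(t_n + h, y_n + h·k3); y_{n+1} = y_n + (h/6)·(k1 + 2k2 + 2k3 + k4).
t=1.000000, y=-1.520000:
  k1 = f(1.000000, -1.520000) = -3.833600
  k2 = f(1.115000, -1.960864) = -3.785858
  k3 = f(1.115000, -1.955374) = -3.788987
  k4 = f(1.230000, -2.391467) = -3.743964
  y ← -1.520000 + (0.23/6)·(k1 + 2k2 + 2k3 + k4) = -2.391211
y(1.23) ≈ -2.3912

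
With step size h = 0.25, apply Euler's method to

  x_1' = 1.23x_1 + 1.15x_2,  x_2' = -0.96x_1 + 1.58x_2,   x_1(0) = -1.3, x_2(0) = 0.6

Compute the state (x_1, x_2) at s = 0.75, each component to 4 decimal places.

Euler on (x_1,x_2): x_1_{n+1} = x_1_n + h·x_1', x_2_{n+1} = x_2_n + h·x_2'.
0.000000: (-1.300000, 0.600000); f=(-0.909000, 2.196000) → (-1.527250, 1.149000)
0.250000: (-1.527250, 1.149000); f=(-0.557168, 3.281580) → (-1.666542, 1.969395)
0.500000: (-1.666542, 1.969395); f=(0.214958, 4.711524) → (-1.612802, 3.147276)
(x_1(0.75), x_2(0.75)) ≈ (-1.6128, 3.1473)

-1.6128, 3.1473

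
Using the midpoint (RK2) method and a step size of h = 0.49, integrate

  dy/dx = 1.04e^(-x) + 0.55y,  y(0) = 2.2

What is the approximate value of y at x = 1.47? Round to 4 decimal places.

Midpoint: k1 = f(x_n, y_n); k2 = f(x_n + h/2, y_n + (h/2)·k1); y_{n+1} = y_n + h·k2.
x=0.000000, y=2.200000:
  k1 = f(0.000000, 2.200000) = 2.250000
  k2 = f(0.245000, 2.751250) = 2.327200
  y ← 2.200000 + 0.49·2.327200 = 3.340328
x=0.490000, y=3.340328:
  k1 = f(0.490000, 3.340328) = 2.474312
  k2 = f(0.735000, 3.946535) = 2.669280
  y ← 3.340328 + 0.49·2.669280 = 4.648275
x=0.980000, y=4.648275:
  k1 = f(0.980000, 4.648275) = 2.946875
  k2 = f(1.225000, 5.370259) = 3.259151
  y ← 4.648275 + 0.49·3.259151 = 6.245259
y(1.47) ≈ 6.2453

6.2453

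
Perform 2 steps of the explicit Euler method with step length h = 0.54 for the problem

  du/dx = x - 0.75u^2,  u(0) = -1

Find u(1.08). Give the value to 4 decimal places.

Euler: u_{n+1} = u_n + h·f(x_n, u_n).
x=0.000000, u=-1.000000: f=-0.750000 → u ← -1.000000 + 0.54·(-0.750000) = -1.405000
x=0.540000, u=-1.405000: f=-0.940519 → u ← -1.405000 + 0.54·(-0.940519) = -1.912880
u(1.08) ≈ -1.9129

-1.9129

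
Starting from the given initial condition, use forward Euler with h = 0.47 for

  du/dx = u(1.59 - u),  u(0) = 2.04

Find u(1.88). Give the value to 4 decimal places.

Euler: u_{n+1} = u_n + h·f(x_n, u_n).
x=0.000000, u=2.040000: f=-0.918000 → u ← 2.040000 + 0.47·(-0.918000) = 1.608540
x=0.470000, u=1.608540: f=-0.029822 → u ← 1.608540 + 0.47·(-0.029822) = 1.594524
x=0.940000, u=1.594524: f=-0.007213 → u ← 1.594524 + 0.47·(-0.007213) = 1.591133
x=1.410000, u=1.591133: f=-0.001804 → u ← 1.591133 + 0.47·(-0.001804) = 1.590286
u(1.88) ≈ 1.5903

1.5903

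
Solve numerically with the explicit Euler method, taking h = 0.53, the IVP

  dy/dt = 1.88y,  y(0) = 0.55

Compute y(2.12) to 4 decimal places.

Euler: y_{n+1} = y_n + h·f(t_n, y_n).
t=0.000000, y=0.550000: f=1.034000 → y ← 0.550000 + 0.53·1.034000 = 1.098020
t=0.530000, y=1.098020: f=2.064278 → y ← 1.098020 + 0.53·2.064278 = 2.192087
t=1.060000, y=2.192087: f=4.121124 → y ← 2.192087 + 0.53·4.121124 = 4.376283
t=1.590000, y=4.376283: f=8.227412 → y ← 4.376283 + 0.53·8.227412 = 8.736811
y(2.12) ≈ 8.7368

8.7368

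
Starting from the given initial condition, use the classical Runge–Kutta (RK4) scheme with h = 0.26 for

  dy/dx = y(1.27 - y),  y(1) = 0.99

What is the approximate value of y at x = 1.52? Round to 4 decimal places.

1.1081

RK4: k1 = f(x_n, y_n); k2 = f(x_n + h/2, y_n + (h/2)·k1); k3 = f(x_n + h/2, y_n + (h/2)·k2); k4 = f(x_n + h, y_n + h·k3); y_{n+1} = y_n + (h/6)·(k1 + 2k2 + 2k3 + k4).
x=1.000000, y=0.990000:
  k1 = f(1.000000, 0.990000) = 0.277200
  k2 = f(1.130000, 1.026036) = 0.250316
  k3 = f(1.130000, 1.022541) = 0.253037
  k4 = f(1.260000, 1.055790) = 0.226161
  y ← 0.990000 + (0.26/6)·(k1 + 2k2 + 2k3 + k4) = 1.055436
x=1.260000, y=1.055436:
  k1 = f(1.260000, 1.055436) = 0.226458
  k2 = f(1.390000, 1.084876) = 0.200837
  k3 = f(1.390000, 1.081545) = 0.203823
  k4 = f(1.520000, 1.108430) = 0.179089
  y ← 1.055436 + (0.26/6)·(k1 + 2k2 + 2k3 + k4) = 1.108080
y(1.52) ≈ 1.1081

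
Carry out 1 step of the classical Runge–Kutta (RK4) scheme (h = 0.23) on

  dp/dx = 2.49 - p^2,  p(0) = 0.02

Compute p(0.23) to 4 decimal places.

0.5662

RK4: k1 = f(x_n, p_n); k2 = f(x_n + h/2, p_n + (h/2)·k1); k3 = f(x_n + h/2, p_n + (h/2)·k2); k4 = f(x_n + h, p_n + h·k3); p_{n+1} = p_n + (h/6)·(k1 + 2k2 + 2k3 + k4).
x=0.000000, p=0.020000:
  k1 = f(0.000000, 0.020000) = 2.489600
  k2 = f(0.115000, 0.306304) = 2.396178
  k3 = f(0.115000, 0.295560) = 2.402644
  k4 = f(0.230000, 0.572608) = 2.162120
  p ← 0.020000 + (0.23/6)·(k1 + 2k2 + 2k3 + k4) = 0.566226
p(0.23) ≈ 0.5662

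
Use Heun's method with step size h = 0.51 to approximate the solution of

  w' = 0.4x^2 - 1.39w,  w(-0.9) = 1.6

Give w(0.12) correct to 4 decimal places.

Heun: k1 = f(x_n, w_n); k2 = f(x_n + h, w_n + h·k1); w_{n+1} = w_n + (h/2)·(k1 + k2).
x=-0.900000, w=1.600000:
  k1 = f(-0.900000, 1.600000) = -1.900000
  k2 = f(-0.390000, 0.631000) = -0.816250
  w ← 1.600000 + (0.51/2)·(-1.900000 + (-0.816250)) = 0.907356
x=-0.390000, w=0.907356:
  k1 = f(-0.390000, 0.907356) = -1.200385
  k2 = f(0.120000, 0.295160) = -0.404512
  w ← 0.907356 + (0.51/2)·(-1.200385 + (-0.404512)) = 0.498107
w(0.12) ≈ 0.4981

0.4981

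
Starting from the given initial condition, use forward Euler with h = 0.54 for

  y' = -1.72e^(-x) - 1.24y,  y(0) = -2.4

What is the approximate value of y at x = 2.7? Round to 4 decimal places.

Euler: y_{n+1} = y_n + h·f(x_n, y_n).
x=0.000000, y=-2.400000: f=1.256000 → y ← -2.400000 + 0.54·1.256000 = -1.721760
x=0.540000, y=-1.721760: f=1.132655 → y ← -1.721760 + 0.54·1.132655 = -1.110126
x=1.080000, y=-1.110126: f=0.792452 → y ← -1.110126 + 0.54·0.792452 = -0.682202
x=1.620000, y=-0.682202: f=0.505545 → y ← -0.682202 + 0.54·0.505545 = -0.409208
x=2.160000, y=-0.409208: f=0.309059 → y ← -0.409208 + 0.54·0.309059 = -0.242316
y(2.7) ≈ -0.2423

-0.2423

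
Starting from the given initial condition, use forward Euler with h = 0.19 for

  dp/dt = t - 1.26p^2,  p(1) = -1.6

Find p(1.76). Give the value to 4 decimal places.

-8.6112

Euler: p_{n+1} = p_n + h·f(t_n, p_n).
t=1.000000, p=-1.600000: f=-2.225600 → p ← -1.600000 + 0.19·(-2.225600) = -2.022864
t=1.190000, p=-2.022864: f=-3.965893 → p ← -2.022864 + 0.19·(-3.965893) = -2.776384
t=1.380000, p=-2.776384: f=-8.332466 → p ← -2.776384 + 0.19·(-8.332466) = -4.359552
t=1.570000, p=-4.359552: f=-22.377177 → p ← -4.359552 + 0.19·(-22.377177) = -8.611216
p(1.76) ≈ -8.6112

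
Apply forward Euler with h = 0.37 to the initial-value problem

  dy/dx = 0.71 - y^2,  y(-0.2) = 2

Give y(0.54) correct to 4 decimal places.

Euler: y_{n+1} = y_n + h·f(x_n, y_n).
x=-0.200000, y=2.000000: f=-3.290000 → y ← 2.000000 + 0.37·(-3.290000) = 0.782700
x=0.170000, y=0.782700: f=0.097381 → y ← 0.782700 + 0.37·0.097381 = 0.818731
y(0.54) ≈ 0.8187

0.8187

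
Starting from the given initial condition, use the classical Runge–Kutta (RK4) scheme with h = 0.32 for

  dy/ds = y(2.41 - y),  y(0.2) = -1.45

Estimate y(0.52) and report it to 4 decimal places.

RK4: k1 = f(s_n, y_n); k2 = f(s_n + h/2, y_n + (h/2)·k1); k3 = f(s_n + h/2, y_n + (h/2)·k2); k4 = f(s_n + h, y_n + h·k3); y_{n+1} = y_n + (h/6)·(k1 + 2k2 + 2k3 + k4).
s=0.200000, y=-1.450000:
  k1 = f(0.200000, -1.450000) = -5.597000
  k2 = f(0.360000, -2.345520) = -11.154167
  k3 = f(0.360000, -3.234667) = -18.258616
  k4 = f(0.520000, -7.292757) = -70.759851
  y ← -1.450000 + (0.32/6)·(k1 + 2k2 + 2k3 + k4) = -8.659729
y(0.52) ≈ -8.6597

-8.6597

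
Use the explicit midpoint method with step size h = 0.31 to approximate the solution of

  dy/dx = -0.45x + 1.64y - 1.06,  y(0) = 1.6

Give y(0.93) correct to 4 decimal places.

Midpoint: k1 = f(x_n, y_n); k2 = f(x_n + h/2, y_n + (h/2)·k1); y_{n+1} = y_n + h·k2.
x=0.000000, y=1.600000:
  k1 = f(0.000000, 1.600000) = 1.564000
  k2 = f(0.155000, 1.842420) = 1.891819
  y ← 1.600000 + 0.31·1.891819 = 2.186464
x=0.310000, y=2.186464:
  k1 = f(0.310000, 2.186464) = 2.386301
  k2 = f(0.465000, 2.556340) = 2.923148
  y ← 2.186464 + 0.31·2.923148 = 3.092640
x=0.620000, y=3.092640:
  k1 = f(0.620000, 3.092640) = 3.732929
  k2 = f(0.775000, 3.671244) = 4.612090
  y ← 3.092640 + 0.31·4.612090 = 4.522388
y(0.93) ≈ 4.5224

4.5224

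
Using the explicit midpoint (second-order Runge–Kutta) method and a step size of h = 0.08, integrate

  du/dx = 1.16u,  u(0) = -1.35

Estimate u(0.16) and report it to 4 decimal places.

Midpoint: k1 = f(x_n, u_n); k2 = f(x_n + h/2, u_n + (h/2)·k1); u_{n+1} = u_n + h·k2.
x=0.000000, u=-1.350000:
  k1 = f(0.000000, -1.350000) = -1.566000
  k2 = f(0.040000, -1.412640) = -1.638662
  u ← -1.350000 + 0.08·(-1.638662) = -1.481093
x=0.080000, u=-1.481093:
  k1 = f(0.080000, -1.481093) = -1.718068
  k2 = f(0.120000, -1.549816) = -1.797786
  u ← -1.481093 + 0.08·(-1.797786) = -1.624916
u(0.16) ≈ -1.6249

-1.6249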